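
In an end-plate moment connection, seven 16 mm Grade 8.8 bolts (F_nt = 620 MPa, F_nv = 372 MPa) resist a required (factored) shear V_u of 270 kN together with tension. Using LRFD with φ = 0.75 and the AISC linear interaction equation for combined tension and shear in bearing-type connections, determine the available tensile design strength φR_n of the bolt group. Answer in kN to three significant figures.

A_b = π·16²/4 = 201.1 mm²; f_rv = 270 × 1000 / (7 × 201.1) = 191.8 MPa.
F'_nt = 1.3 F_nt − (F_nt / φF_nv) f_rv = 1.3·620 − (620/(0.75·372))·191.8 = 379.7 MPa, capped at F_nt → F'_nt = 379.7 MPa.
R_n = F'_nt · A_b · n = 379.7 × 201.1 × 7 / 1000 = 534.4 kN.
Design strength φR_n = 0.75 × 534.4 = 401 kN.

401 kN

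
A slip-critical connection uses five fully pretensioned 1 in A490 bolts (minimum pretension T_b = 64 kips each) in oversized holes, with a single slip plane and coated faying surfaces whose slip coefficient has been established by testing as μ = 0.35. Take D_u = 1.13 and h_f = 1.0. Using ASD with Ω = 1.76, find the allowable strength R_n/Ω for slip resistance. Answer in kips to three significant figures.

R_n = μ · D_u · h_f · T_b · n_s · n_b = 0.35 × 1.13 × 1.0 × 64 × 1 × 5 = 126.6 kips.
Allowable strength R_n/Ω = 126.6 / 1.76 = 71.9 kips.

71.9 kips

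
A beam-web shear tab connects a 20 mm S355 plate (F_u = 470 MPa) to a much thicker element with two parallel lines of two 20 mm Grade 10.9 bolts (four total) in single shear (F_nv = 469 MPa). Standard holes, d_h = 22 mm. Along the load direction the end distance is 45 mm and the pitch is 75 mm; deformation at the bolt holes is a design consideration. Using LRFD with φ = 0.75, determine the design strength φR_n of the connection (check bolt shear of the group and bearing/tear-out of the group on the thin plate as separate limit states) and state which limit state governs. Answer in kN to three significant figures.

442 kN (bolt shear governs)

Bolt shear: A_b = π·20²/4 = 314.2 mm²; R_n = 469 × 314.2 × 4 × 1 / 1000 = 589.4 kN → 0.75 × 589.4 = 442 kN.
Bearing (1.2 l_c t F_u ≤ 2.4 d t F_u): upper limit = 2.4·20·20·470 / 1000 = 451.2 kN.
  Edge l_c = 45 − 22/2 = 34 → r_n = 383.5 kN; interior l_c = 75 − 22 = 53 → r_n = 451.2 kN.
  R_n,bearing = 2·383.5 + 2·451.2 = 1669 kN → 0.75 × 1669 = 1250 kN.
Bolt shear governs: 442 kN.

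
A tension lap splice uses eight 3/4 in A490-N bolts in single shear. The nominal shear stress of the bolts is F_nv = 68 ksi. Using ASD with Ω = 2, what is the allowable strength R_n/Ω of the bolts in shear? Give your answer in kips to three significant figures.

A_b = π × 0.75² / 4 = 0.4418 in².
R_n = F_nv · A_b · n · n_s = 68 × 0.4418 × 8 × 1 = 240.3 kips.
Allowable strength R_n/Ω = 240.3 / 2 = 120 kips.

120 kips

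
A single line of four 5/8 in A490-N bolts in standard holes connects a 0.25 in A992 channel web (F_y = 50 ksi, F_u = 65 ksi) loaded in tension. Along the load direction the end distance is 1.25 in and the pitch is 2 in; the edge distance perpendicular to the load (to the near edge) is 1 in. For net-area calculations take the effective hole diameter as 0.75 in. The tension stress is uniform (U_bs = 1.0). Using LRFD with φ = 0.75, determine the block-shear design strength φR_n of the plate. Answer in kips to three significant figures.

Shear plane L_v = 1.25 + 3·2 = 7.25 in; A_gv = 7.25 × 0.25 = 1.812 in².
A_nv = (7.25 − 3.5·0.75) × 0.25 = 1.156 in².
A_nt = (1 − 0.5·0.75) × 0.25 = 0.1562 in².
0.6 F_u A_nv = 45.09 kips; 0.6 F_y A_gv = 54.38 kips → shear rupture governs the shear term.
R_n = 45.09 + 1.0 × 65 × 0.1562 = 55.25 kips.
Design strength φR_n = 0.75 × 55.25 = 41.4 kips.

41.4 kips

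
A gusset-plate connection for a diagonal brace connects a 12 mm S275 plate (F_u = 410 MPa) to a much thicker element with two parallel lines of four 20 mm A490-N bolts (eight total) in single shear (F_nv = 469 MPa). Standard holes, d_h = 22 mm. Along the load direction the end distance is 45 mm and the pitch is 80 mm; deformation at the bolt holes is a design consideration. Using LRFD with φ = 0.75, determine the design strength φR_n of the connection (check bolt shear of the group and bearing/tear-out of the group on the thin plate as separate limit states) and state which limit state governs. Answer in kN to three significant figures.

884 kN (bolt shear governs)

Bolt shear: A_b = π·20²/4 = 314.2 mm²; R_n = 469 × 314.2 × 8 × 1 / 1000 = 1179 kN → 0.75 × 1179 = 884 kN.
Bearing (1.2 l_c t F_u ≤ 2.4 d t F_u): upper limit = 2.4·20·12·410 / 1000 = 236.2 kN.
  Edge l_c = 45 − 22/2 = 34 → r_n = 200.7 kN; interior l_c = 80 − 22 = 58 → r_n = 236.2 kN.
  R_n,bearing = 2·200.7 + 6·236.2 = 1818 kN → 0.75 × 1818 = 1360 kN.
Bolt shear governs: 884 kN.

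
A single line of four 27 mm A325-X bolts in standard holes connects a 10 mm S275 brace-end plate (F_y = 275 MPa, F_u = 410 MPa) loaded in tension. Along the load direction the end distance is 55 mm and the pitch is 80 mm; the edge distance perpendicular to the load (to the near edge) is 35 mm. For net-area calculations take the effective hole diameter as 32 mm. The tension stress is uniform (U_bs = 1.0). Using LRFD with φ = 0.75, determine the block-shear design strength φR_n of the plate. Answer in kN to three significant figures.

Shear plane L_v = 55 + 3·80 = 295 mm; A_gv = 295 × 10 = 2950 mm².
A_nv = (295 − 3.5·32) × 10 = 1830 mm².
A_nt = (35 − 0.5·32) × 10 = 190 mm².
0.6 F_u A_nv = 450.2 kN; 0.6 F_y A_gv = 486.8 kN → shear rupture governs the shear term.
R_n = 450.2 + 1.0 × 410 × 190 / 1000 = 528.1 kN.
Design strength φR_n = 0.75 × 528.1 = 396 kN.

396 kN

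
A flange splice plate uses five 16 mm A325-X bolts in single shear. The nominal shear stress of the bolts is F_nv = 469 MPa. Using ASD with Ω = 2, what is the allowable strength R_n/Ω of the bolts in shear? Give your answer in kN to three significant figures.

236 kN

A_b = π × 16² / 4 = 201.1 mm².
R_n = F_nv · A_b · n · n_s = 469 × 201.1 × 5 × 1 / 1000 = 471.5 kN.
Allowable strength R_n/Ω = 471.5 / 2 = 236 kN.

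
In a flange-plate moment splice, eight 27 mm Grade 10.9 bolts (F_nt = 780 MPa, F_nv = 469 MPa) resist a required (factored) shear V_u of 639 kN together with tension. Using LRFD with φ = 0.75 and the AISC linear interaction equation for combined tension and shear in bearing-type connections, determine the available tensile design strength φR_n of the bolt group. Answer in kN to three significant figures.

2420 kN

A_b = π·27²/4 = 572.6 mm²; f_rv = 639 × 1000 / (8 × 572.6) = 139.5 MPa.
F'_nt = 1.3 F_nt − (F_nt / φF_nv) f_rv = 1.3·780 − (780/(0.75·469))·139.5 = 704.6 MPa, capped at F_nt → F'_nt = 704.6 MPa.
R_n = F'_nt · A_b · n = 704.6 × 572.6 × 8 / 1000 = 3228 kN.
Design strength φR_n = 0.75 × 3228 = 2420 kN.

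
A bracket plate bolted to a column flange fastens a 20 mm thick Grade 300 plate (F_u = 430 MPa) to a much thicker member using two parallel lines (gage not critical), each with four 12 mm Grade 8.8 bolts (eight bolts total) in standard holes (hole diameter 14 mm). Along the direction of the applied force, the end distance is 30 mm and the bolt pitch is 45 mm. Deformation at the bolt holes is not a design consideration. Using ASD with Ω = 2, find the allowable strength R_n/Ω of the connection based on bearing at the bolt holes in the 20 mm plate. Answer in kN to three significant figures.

1230 kN

Per bolt r_n = 1.5 l_c t F_u ≤ 3.0 d t F_u; upper limit = 3.0 × 12 × 20 × 430 / 1000 = 309.6 kN.
Edge bolt: l_c = 30 − 14/2 = 23 mm → 1.5 × 23 × 20 × 430 / 1000 = 296.7 → r_n = 296.7 kN.
Interior bolts: l_c = 45 − 14 = 31 mm → 1.5 × 31 × 20 × 430 / 1000 = 399.9 → r_n = 309.6 kN.
R_n = 2 × 296.7 + 6 × 309.6 = 2451 kN.
Allowable strength R_n/Ω = 2451 / 2 = 1230 kN.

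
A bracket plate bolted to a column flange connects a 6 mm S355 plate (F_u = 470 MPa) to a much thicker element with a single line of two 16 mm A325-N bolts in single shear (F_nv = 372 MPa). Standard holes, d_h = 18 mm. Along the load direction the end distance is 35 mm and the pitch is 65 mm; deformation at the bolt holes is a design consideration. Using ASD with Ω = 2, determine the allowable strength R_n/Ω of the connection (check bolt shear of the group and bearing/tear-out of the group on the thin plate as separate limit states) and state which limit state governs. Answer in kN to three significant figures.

74.8 kN (bolt shear governs)

Bolt shear: A_b = π·16²/4 = 201.1 mm²; R_n = 372 × 201.1 × 2 × 1 / 1000 = 149.6 kN → 149.6 / 2 = 74.8 kN.
Bearing (1.2 l_c t F_u ≤ 2.4 d t F_u): upper limit = 2.4·16·6·470 / 1000 = 108.3 kN.
  Edge l_c = 35 − 18/2 = 26 → r_n = 87.98 kN; interior l_c = 65 − 18 = 47 → r_n = 108.3 kN.
  R_n,bearing = 1·87.98 + 1·108.3 = 196.3 kN → 196.3 / 2 = 98.1 kN.
Bolt shear governs: 74.8 kN.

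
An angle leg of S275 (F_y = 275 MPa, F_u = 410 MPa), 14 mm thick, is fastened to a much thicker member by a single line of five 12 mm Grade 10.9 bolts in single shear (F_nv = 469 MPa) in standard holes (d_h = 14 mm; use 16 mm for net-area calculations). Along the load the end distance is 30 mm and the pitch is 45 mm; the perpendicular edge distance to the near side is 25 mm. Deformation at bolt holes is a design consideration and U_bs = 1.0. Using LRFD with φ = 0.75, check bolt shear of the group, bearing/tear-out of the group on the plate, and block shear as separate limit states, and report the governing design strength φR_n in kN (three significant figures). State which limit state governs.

Bolt shear: A_b = π·12²/4 = 113.1 mm²; R_n = 469 × 113.1 × 5 × 1 / 1000 = 265.2 kN → 0.75 × 265.2 = 199 kN.
Bearing: edge l_c = 23, r_n = 158.4 kN; interior l_c = 31, r_n = 165.3 kN; R_n = 158.4 + 4·165.3 = 819.7 kN → 615 kN.
Block shear: A_gv = 2940, A_nv = 1932, A_nt = 238 mm²; R_n = min(0.6F_uA_nv, 0.6F_yA_gv) + U_bs·F_u·A_nt = 572.9 kN → 430 kN.
Bolt shear governs: 199 kN.

199 kN (bolt shear governs)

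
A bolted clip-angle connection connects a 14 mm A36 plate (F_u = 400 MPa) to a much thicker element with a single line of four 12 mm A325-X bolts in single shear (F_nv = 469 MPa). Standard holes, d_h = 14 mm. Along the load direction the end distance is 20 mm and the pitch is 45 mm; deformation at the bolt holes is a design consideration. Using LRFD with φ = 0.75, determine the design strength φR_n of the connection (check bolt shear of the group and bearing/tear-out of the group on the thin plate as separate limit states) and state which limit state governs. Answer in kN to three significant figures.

159 kN (bolt shear governs)

Bolt shear: A_b = π·12²/4 = 113.1 mm²; R_n = 469 × 113.1 × 4 × 1 / 1000 = 212.2 kN → 0.75 × 212.2 = 159 kN.
Bearing (1.2 l_c t F_u ≤ 2.4 d t F_u): upper limit = 2.4·12·14·400 / 1000 = 161.3 kN.
  Edge l_c = 20 − 14/2 = 13 → r_n = 87.36 kN; interior l_c = 45 − 14 = 31 → r_n = 161.3 kN.
  R_n,bearing = 1·87.36 + 3·161.3 = 571.2 kN → 0.75 × 571.2 = 428 kN.
Bolt shear governs: 159 kN.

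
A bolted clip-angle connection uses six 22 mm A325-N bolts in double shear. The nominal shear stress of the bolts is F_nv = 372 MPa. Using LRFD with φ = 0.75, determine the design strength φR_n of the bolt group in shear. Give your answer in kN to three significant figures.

A_b = π × 22² / 4 = 380.1 mm².
R_n = F_nv · A_b · n · n_s = 372 × 380.1 × 6 × 2 / 1000 = 1697 kN.
Design strength φR_n = 0.75 × 1697 = 1270 kN.

1270 kN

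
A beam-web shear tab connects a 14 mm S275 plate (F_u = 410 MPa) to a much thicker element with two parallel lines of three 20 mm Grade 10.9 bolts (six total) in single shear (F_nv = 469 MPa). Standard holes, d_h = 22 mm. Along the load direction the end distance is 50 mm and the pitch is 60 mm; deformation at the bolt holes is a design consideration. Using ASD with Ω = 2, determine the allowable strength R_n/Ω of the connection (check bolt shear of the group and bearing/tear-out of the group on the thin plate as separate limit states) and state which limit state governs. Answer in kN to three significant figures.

442 kN (bolt shear governs)

Bolt shear: A_b = π·20²/4 = 314.2 mm²; R_n = 469 × 314.2 × 6 × 1 / 1000 = 884 kN → 884 / 2 = 442 kN.
Bearing (1.2 l_c t F_u ≤ 2.4 d t F_u): upper limit = 2.4·20·14·410 / 1000 = 275.5 kN.
  Edge l_c = 50 − 22/2 = 39 → r_n = 268.6 kN; interior l_c = 60 − 22 = 38 → r_n = 261.7 kN.
  R_n,bearing = 2·268.6 + 4·261.7 = 1584 kN → 1584 / 2 = 792 kN.
Bolt shear governs: 442 kN.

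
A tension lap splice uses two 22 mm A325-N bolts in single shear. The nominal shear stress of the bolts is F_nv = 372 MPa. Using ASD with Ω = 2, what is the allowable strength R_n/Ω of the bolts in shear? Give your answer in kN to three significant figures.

141 kN

A_b = π × 22² / 4 = 380.1 mm².
R_n = F_nv · A_b · n · n_s = 372 × 380.1 × 2 × 1 / 1000 = 282.8 kN.
Allowable strength R_n/Ω = 282.8 / 2 = 141 kN.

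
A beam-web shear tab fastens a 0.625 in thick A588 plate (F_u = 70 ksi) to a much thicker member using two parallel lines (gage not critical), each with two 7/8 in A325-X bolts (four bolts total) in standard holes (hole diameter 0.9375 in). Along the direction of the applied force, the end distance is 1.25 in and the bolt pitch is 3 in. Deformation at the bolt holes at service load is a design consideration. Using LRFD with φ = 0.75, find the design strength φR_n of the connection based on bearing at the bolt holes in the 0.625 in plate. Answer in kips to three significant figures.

Per bolt r_n = 1.2 l_c t F_u ≤ 2.4 d t F_u; upper limit = 2.4 × 0.875 × 0.625 × 70 = 91.88 kips.
Edge bolt: l_c = 1.25 − 0.9375/2 = 0.7812 in → 1.2 × 0.7812 × 0.625 × 70 = 41.02 → r_n = 41.02 kips.
Interior bolts: l_c = 3 − 0.9375 = 2.062 in → 1.2 × 2.062 × 0.625 × 70 = 108.3 → r_n = 91.88 kips.
R_n = 2 × 41.02 + 2 × 91.88 = 265.8 kips.
Design strength φR_n = 0.75 × 265.8 = 199 kips.

199 kips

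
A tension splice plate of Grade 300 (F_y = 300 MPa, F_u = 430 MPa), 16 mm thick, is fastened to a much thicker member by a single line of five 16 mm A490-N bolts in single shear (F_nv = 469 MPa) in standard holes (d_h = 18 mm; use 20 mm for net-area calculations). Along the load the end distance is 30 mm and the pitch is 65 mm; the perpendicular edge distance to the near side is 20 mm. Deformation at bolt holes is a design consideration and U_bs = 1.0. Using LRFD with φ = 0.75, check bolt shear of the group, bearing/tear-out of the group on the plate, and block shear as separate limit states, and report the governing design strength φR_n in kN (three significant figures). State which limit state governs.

Bolt shear: A_b = π·16²/4 = 201.1 mm²; R_n = 469 × 201.1 × 5 × 1 / 1000 = 471.5 kN → 0.75 × 471.5 = 354 kN.
Bearing: edge l_c = 21, r_n = 173.4 kN; interior l_c = 47, r_n = 264.2 kN; R_n = 173.4 + 4·264.2 = 1230 kN → 923 kN.
Block shear: A_gv = 4640, A_nv = 3200, A_nt = 160 mm²; R_n = min(0.6F_uA_nv, 0.6F_yA_gv) + U_bs·F_u·A_nt = 894.4 kN → 671 kN.
Bolt shear governs: 354 kN.

354 kN (bolt shear governs)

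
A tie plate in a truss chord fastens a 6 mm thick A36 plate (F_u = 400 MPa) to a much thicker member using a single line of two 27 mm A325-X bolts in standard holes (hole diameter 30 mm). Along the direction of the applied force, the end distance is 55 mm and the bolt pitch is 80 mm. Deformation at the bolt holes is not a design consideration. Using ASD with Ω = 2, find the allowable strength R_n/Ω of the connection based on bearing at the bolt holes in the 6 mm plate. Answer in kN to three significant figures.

162 kN

Per bolt r_n = 1.5 l_c t F_u ≤ 3.0 d t F_u; upper limit = 3.0 × 27 × 6 × 400 / 1000 = 194.4 kN.
Edge bolt: l_c = 55 − 30/2 = 40 mm → 1.5 × 40 × 6 × 400 / 1000 = 144 → r_n = 144 kN.
Interior bolts: l_c = 80 − 30 = 50 mm → 1.5 × 50 × 6 × 400 / 1000 = 180 → r_n = 180 kN.
R_n = 1 × 144 + 1 × 180 = 324 kN.
Allowable strength R_n/Ω = 324 / 2 = 162 kN.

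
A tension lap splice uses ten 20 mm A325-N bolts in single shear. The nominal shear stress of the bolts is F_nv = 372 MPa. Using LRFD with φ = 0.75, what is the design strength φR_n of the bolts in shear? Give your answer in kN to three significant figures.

A_b = π × 20² / 4 = 314.2 mm².
R_n = F_nv · A_b · n · n_s = 372 × 314.2 × 10 × 1 / 1000 = 1169 kN.
Design strength φR_n = 0.75 × 1169 = 877 kN.

877 kN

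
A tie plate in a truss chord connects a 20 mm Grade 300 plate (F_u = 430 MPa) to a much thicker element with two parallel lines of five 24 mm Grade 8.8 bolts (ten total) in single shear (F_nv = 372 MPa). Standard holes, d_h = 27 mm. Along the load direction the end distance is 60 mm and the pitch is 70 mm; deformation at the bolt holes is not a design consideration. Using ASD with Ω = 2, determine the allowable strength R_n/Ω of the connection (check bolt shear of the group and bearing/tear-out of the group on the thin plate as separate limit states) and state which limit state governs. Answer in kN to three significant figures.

Bolt shear: A_b = π·24²/4 = 452.4 mm²; R_n = 372 × 452.4 × 10 × 1 / 1000 = 1683 kN → 1683 / 2 = 841 kN.
Bearing (1.5 l_c t F_u ≤ 3.0 d t F_u): upper limit = 3.0·24·20·430 / 1000 = 619.2 kN.
  Edge l_c = 60 − 27/2 = 46.5 → r_n = 599.9 kN; interior l_c = 70 − 27 = 43 → r_n = 554.7 kN.
  R_n,bearing = 2·599.9 + 8·554.7 = 5637 kN → 5637 / 2 = 2820 kN.
Bolt shear governs: 841 kN.

841 kN (bolt shear governs)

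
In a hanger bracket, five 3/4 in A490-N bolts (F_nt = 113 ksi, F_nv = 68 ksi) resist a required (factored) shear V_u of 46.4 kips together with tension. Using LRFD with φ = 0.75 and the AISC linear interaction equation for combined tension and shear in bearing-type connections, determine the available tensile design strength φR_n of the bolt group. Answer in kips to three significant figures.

A_b = π·0.75²/4 = 0.4418 in²; f_rv = 46.4 / (5 × 0.4418) = 21.01 ksi.
F'_nt = 1.3 F_nt − (F_nt / φF_nv) f_rv = 1.3·113 − (113/(0.75·68))·21.01 = 100.4 ksi, capped at F_nt → F'_nt = 100.4 ksi.
R_n = F'_nt · A_b · n = 100.4 × 0.4418 × 5 = 221.7 kips.
Design strength φR_n = 0.75 × 221.7 = 166 kips.

166 kips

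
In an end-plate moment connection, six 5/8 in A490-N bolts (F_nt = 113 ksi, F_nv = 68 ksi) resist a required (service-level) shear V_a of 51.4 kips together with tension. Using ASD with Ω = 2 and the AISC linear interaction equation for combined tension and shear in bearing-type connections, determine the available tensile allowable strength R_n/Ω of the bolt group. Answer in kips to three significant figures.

A_b = π·0.625²/4 = 0.3068 in²; f_rv = 51.4 / (6 × 0.3068) = 27.92 ksi.
F'_nt = 1.3 F_nt − (Ω F_nt / F_nv) f_rv = 1.3·113 − (2·113/68)·27.92 = 54.1 ksi, capped at F_nt → F'_nt = 54.1 ksi.
R_n = F'_nt · A_b · n = 54.1 × 0.3068 × 6 = 99.58 kips.
Allowable strength R_n/Ω = 99.58 / 2 = 49.8 kips.

49.8 kips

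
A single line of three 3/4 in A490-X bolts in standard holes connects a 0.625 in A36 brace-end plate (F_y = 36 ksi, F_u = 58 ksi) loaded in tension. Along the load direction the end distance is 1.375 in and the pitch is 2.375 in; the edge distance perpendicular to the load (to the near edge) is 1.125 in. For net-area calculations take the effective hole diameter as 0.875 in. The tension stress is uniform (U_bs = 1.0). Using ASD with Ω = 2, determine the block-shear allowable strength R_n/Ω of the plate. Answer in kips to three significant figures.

Shear plane L_v = 1.375 + 2·2.375 = 6.125 in; A_gv = 6.125 × 0.625 = 3.828 in².
A_nv = (6.125 − 2.5·0.875) × 0.625 = 2.461 in².
A_nt = (1.125 − 0.5·0.875) × 0.625 = 0.4297 in².
0.6 F_u A_nv = 85.64 kips; 0.6 F_y A_gv = 82.69 kips → shear yielding governs the shear term.
R_n = 82.69 + 1.0 × 58 × 0.4297 = 107.6 kips.
Allowable strength R_n/Ω = 107.6 / 2 = 53.8 kips.

53.8 kips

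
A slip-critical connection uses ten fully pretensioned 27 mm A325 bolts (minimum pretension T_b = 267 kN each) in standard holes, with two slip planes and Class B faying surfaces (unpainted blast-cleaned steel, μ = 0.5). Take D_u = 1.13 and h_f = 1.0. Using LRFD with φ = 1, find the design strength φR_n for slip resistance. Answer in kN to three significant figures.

R_n = μ · D_u · h_f · T_b · n_s · n_b = 0.5 × 1.13 × 1.0 × 267 × 2 × 10 = 3017 kN.
Design strength φR_n = 1 × 3017 = 3020 kN.

3020 kN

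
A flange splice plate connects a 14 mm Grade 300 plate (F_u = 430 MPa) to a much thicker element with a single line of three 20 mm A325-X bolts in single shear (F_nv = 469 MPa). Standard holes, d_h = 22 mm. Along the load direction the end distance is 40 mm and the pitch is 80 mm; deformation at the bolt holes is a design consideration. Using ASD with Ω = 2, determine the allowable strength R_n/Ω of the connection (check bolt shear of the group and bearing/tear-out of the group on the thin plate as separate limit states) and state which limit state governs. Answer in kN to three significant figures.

Bolt shear: A_b = π·20²/4 = 314.2 mm²; R_n = 469 × 314.2 × 3 × 1 / 1000 = 442 kN → 442 / 2 = 221 kN.
Bearing (1.2 l_c t F_u ≤ 2.4 d t F_u): upper limit = 2.4·20·14·430 / 1000 = 289 kN.
  Edge l_c = 40 − 22/2 = 29 → r_n = 209.5 kN; interior l_c = 80 − 22 = 58 → r_n = 289 kN.
  R_n,bearing = 1·209.5 + 2·289 = 787.4 kN → 787.4 / 2 = 394 kN.
Bolt shear governs: 221 kN.

221 kN (bolt shear governs)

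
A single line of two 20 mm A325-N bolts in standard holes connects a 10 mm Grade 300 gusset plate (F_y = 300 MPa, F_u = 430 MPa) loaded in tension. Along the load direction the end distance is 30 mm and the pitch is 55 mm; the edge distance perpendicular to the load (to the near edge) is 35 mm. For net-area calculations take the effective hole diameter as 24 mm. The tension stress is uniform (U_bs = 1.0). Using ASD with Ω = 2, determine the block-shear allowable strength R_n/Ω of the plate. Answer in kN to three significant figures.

113 kN

Shear plane L_v = 30 + 1·55 = 85 mm; A_gv = 85 × 10 = 850 mm².
A_nv = (85 − 1.5·24) × 10 = 490 mm².
A_nt = (35 − 0.5·24) × 10 = 230 mm².
0.6 F_u A_nv = 126.4 kN; 0.6 F_y A_gv = 153 kN → shear rupture governs the shear term.
R_n = 126.4 + 1.0 × 430 × 230 / 1000 = 225.3 kN.
Allowable strength R_n/Ω = 225.3 / 2 = 113 kN.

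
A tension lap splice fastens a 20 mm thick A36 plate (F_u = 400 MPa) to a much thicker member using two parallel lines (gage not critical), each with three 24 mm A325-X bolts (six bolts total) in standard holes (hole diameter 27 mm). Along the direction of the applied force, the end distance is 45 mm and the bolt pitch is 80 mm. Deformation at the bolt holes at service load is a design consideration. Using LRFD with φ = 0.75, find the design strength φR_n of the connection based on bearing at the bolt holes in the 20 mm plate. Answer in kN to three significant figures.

1840 kN

Per bolt r_n = 1.2 l_c t F_u ≤ 2.4 d t F_u; upper limit = 2.4 × 24 × 20 × 400 / 1000 = 460.8 kN.
Edge bolt: l_c = 45 − 27/2 = 31.5 mm → 1.2 × 31.5 × 20 × 400 / 1000 = 302.4 → r_n = 302.4 kN.
Interior bolts: l_c = 80 − 27 = 53 mm → 1.2 × 53 × 20 × 400 / 1000 = 508.8 → r_n = 460.8 kN.
R_n = 2 × 302.4 + 4 × 460.8 = 2448 kN.
Design strength φR_n = 0.75 × 2448 = 1840 kN.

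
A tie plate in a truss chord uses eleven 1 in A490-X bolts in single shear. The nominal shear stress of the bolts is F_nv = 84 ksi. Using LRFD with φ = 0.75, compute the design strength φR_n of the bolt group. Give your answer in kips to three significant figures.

A_b = π × 1² / 4 = 0.7854 in².
R_n = F_nv · A_b · n · n_s = 84 × 0.7854 × 11 × 1 = 725.7 kips.
Design strength φR_n = 0.75 × 725.7 = 544 kips.

544 kips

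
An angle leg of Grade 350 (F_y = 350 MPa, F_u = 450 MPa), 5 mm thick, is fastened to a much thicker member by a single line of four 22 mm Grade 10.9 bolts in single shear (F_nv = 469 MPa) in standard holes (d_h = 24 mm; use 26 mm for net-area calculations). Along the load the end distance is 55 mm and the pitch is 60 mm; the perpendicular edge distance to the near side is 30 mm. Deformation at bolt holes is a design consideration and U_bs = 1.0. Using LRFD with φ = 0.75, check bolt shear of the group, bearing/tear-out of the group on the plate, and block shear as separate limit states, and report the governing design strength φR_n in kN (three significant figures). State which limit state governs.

Bolt shear: A_b = π·22²/4 = 380.1 mm²; R_n = 469 × 380.1 × 4 × 1 / 1000 = 713.1 kN → 0.75 × 713.1 = 535 kN.
Bearing: edge l_c = 43, r_n = 116.1 kN; interior l_c = 36, r_n = 97.2 kN; R_n = 116.1 + 3·97.2 = 407.7 kN → 306 kN.
Block shear: A_gv = 1175, A_nv = 720, A_nt = 85 mm²; R_n = min(0.6F_uA_nv, 0.6F_yA_gv) + U_bs·F_u·A_nt = 232.7 kN → 174 kN.
Block shear governs: 174 kN.

174 kN (block shear governs)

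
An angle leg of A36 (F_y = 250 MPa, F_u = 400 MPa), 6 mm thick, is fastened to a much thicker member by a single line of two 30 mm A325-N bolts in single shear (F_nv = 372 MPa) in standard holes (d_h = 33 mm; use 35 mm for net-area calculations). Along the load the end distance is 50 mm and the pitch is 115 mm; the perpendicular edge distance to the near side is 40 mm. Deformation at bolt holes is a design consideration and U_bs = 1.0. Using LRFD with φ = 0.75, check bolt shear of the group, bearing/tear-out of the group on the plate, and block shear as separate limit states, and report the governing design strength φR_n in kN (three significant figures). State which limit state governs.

Bolt shear: A_b = π·30²/4 = 706.9 mm²; R_n = 372 × 706.9 × 2 × 1 / 1000 = 525.9 kN → 0.75 × 525.9 = 394 kN.
Bearing: edge l_c = 33.5, r_n = 96.48 kN; interior l_c = 82, r_n = 172.8 kN; R_n = 96.48 + 1·172.8 = 269.3 kN → 202 kN.
Block shear: A_gv = 990, A_nv = 675, A_nt = 135 mm²; R_n = min(0.6F_uA_nv, 0.6F_yA_gv) + U_bs·F_u·A_nt = 202.5 kN → 152 kN.
Block shear governs: 152 kN.

152 kN (block shear governs)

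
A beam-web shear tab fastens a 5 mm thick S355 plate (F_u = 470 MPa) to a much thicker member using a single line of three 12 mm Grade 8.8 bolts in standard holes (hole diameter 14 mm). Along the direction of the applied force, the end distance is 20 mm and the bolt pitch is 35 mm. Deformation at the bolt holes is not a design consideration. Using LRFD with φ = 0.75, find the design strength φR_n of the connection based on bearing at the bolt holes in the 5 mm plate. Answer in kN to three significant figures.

Per bolt r_n = 1.5 l_c t F_u ≤ 3.0 d t F_u; upper limit = 3.0 × 12 × 5 × 470 / 1000 = 84.6 kN.
Edge bolt: l_c = 20 − 14/2 = 13 mm → 1.5 × 13 × 5 × 470 / 1000 = 45.83 → r_n = 45.83 kN.
Interior bolts: l_c = 35 − 14 = 21 mm → 1.5 × 21 × 5 × 470 / 1000 = 74.03 → r_n = 74.03 kN.
R_n = 1 × 45.83 + 2 × 74.03 = 193.9 kN.
Design strength φR_n = 0.75 × 193.9 = 145 kN.

145 kN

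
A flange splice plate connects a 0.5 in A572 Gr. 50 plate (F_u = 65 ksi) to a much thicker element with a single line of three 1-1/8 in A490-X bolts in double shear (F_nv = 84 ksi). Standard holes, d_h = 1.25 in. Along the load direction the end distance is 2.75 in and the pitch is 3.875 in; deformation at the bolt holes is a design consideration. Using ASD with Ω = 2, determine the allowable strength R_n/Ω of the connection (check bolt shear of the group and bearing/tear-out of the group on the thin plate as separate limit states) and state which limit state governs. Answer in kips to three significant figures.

Bolt shear: A_b = π·1.125²/4 = 0.994 in²; R_n = 84 × 0.994 × 3 × 2 = 501 kips → 501 / 2 = 250 kips.
Bearing (1.2 l_c t F_u ≤ 2.4 d t F_u): upper limit = 2.4·1.125·0.5·65 = 87.75 kips.
  Edge l_c = 2.75 − 1.25/2 = 2.125 → r_n = 82.88 kips; interior l_c = 3.875 − 1.25 = 2.625 → r_n = 87.75 kips.
  R_n,bearing = 1·82.88 + 2·87.75 = 258.4 kips → 258.4 / 2 = 129 kips.
Bearing governs: 129 kips.

129 kips (bearing governs)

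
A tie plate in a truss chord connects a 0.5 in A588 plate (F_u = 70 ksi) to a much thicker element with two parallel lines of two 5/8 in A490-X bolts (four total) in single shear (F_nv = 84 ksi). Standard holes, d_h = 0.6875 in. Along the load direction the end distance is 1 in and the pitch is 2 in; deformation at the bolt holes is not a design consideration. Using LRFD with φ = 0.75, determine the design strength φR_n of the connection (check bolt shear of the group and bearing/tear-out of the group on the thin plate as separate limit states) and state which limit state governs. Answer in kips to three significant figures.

Bolt shear: A_b = π·0.625²/4 = 0.3068 in²; R_n = 84 × 0.3068 × 4 × 1 = 103.1 kips → 0.75 × 103.1 = 77.3 kips.
Bearing (1.5 l_c t F_u ≤ 3.0 d t F_u): upper limit = 3.0·0.625·0.5·70 = 65.62 kips.
  Edge l_c = 1 − 0.6875/2 = 0.6562 → r_n = 34.45 kips; interior l_c = 2 − 0.6875 = 1.312 → r_n = 65.62 kips.
  R_n,bearing = 2·34.45 + 2·65.62 = 200.2 kips → 0.75 × 200.2 = 150 kips.
Bolt shear governs: 77.3 kips.

77.3 kips (bolt shear governs)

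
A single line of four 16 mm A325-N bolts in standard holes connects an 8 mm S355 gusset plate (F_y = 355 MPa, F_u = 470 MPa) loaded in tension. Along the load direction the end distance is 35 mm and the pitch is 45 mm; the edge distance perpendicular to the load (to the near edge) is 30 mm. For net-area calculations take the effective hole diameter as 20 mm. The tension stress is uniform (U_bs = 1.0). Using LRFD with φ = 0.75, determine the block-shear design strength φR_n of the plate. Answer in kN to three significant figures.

Shear plane L_v = 35 + 3·45 = 170 mm; A_gv = 170 × 8 = 1360 mm².
A_nv = (170 − 3.5·20) × 8 = 800 mm².
A_nt = (30 − 0.5·20) × 8 = 160 mm².
0.6 F_u A_nv = 225.6 kN; 0.6 F_y A_gv = 289.7 kN → shear rupture governs the shear term.
R_n = 225.6 + 1.0 × 470 × 160 / 1000 = 300.8 kN.
Design strength φR_n = 0.75 × 300.8 = 226 kN.

226 kN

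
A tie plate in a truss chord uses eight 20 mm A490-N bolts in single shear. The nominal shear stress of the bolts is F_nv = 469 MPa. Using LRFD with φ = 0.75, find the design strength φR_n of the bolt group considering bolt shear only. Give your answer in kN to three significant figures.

884 kN

A_b = π × 20² / 4 = 314.2 mm².
R_n = F_nv · A_b · n · n_s = 469 × 314.2 × 8 × 1 / 1000 = 1179 kN.
Design strength φR_n = 0.75 × 1179 = 884 kN.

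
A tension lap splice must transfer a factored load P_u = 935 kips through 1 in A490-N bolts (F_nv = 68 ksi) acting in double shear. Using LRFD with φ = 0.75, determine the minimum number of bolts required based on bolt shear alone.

12 bolts

A_b = π·1²/4 = 0.7854 in².
Per-bolt design strength φR_n = 0.75 × 68 × 0.7854 × 2 = 80.11 kips.
n ≥ 935 / 80.11 = 11.67 → use 12 bolts.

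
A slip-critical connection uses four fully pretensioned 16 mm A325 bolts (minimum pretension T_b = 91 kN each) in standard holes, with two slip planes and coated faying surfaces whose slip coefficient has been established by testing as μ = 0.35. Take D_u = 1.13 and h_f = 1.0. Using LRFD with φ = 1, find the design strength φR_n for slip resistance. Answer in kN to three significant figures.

R_n = μ · D_u · h_f · T_b · n_s · n_b = 0.35 × 1.13 × 1.0 × 91 × 2 × 4 = 287.9 kN.
Design strength φR_n = 1 × 287.9 = 288 kN.

288 kN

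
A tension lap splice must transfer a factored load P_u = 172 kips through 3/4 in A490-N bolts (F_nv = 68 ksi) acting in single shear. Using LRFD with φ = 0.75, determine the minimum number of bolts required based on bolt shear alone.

8 bolts

A_b = π·0.75²/4 = 0.4418 in².
Per-bolt design strength φR_n = 0.75 × 68 × 0.4418 × 1 = 22.53 kips.
n ≥ 172 / 22.53 = 7.634 → use 8 bolts.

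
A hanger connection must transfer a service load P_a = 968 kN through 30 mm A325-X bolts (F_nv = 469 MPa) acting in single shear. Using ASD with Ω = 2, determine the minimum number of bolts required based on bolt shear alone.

6 bolts

A_b = π·30²/4 = 706.9 mm².
Per-bolt allowable strength R_n/Ω = 469 × 706.9 × 1 / 1000 / 2 = 165.8 kN.
n ≥ 968 / 165.8 = 5.84 → use 6 bolts.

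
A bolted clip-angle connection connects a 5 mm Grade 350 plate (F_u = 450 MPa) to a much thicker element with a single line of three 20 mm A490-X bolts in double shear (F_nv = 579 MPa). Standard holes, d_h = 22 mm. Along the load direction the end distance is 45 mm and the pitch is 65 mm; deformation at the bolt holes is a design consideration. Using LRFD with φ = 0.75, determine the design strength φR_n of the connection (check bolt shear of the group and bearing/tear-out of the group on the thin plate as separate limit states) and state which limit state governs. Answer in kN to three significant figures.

231 kN (bearing governs)

Bolt shear: A_b = π·20²/4 = 314.2 mm²; R_n = 579 × 314.2 × 3 × 2 / 1000 = 1091 kN → 0.75 × 1091 = 819 kN.
Bearing (1.2 l_c t F_u ≤ 2.4 d t F_u): upper limit = 2.4·20·5·450 / 1000 = 108 kN.
  Edge l_c = 45 − 22/2 = 34 → r_n = 91.8 kN; interior l_c = 65 − 22 = 43 → r_n = 108 kN.
  R_n,bearing = 1·91.8 + 2·108 = 307.8 kN → 0.75 × 307.8 = 231 kN.
Bearing governs: 231 kN.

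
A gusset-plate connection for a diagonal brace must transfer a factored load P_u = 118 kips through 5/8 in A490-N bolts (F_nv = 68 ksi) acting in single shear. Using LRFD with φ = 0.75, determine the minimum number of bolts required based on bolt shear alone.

A_b = π·0.625²/4 = 0.3068 in².
Per-bolt design strength φR_n = 0.75 × 68 × 0.3068 × 1 = 15.65 kips.
n ≥ 118 / 15.65 = 7.542 → use 8 bolts.

8 bolts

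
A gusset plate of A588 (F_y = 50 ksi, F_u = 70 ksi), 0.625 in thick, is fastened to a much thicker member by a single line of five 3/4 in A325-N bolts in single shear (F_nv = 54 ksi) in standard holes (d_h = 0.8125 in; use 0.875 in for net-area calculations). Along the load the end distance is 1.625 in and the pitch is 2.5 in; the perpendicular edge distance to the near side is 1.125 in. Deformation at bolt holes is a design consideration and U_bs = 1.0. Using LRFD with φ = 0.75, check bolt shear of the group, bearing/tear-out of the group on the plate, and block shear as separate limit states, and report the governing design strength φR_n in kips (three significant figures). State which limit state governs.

89.5 kips (bolt shear governs)

Bolt shear: A_b = π·0.75²/4 = 0.4418 in²; R_n = 54 × 0.4418 × 5 × 1 = 119.3 kips → 0.75 × 119.3 = 89.5 kips.
Bearing: edge l_c = 1.219, r_n = 63.98 kips; interior l_c = 1.688, r_n = 78.75 kips; R_n = 63.98 + 4·78.75 = 379 kips → 284 kips.
Block shear: A_gv = 7.266, A_nv = 4.805, A_nt = 0.4297 in²; R_n = min(0.6F_uA_nv, 0.6F_yA_gv) + U_bs·F_u·A_nt = 231.9 kips → 174 kips.
Bolt shear governs: 89.5 kips.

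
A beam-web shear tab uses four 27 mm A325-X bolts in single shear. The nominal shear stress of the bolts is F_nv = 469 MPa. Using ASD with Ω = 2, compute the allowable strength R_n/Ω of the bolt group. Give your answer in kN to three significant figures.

A_b = π × 27² / 4 = 572.6 mm².
R_n = F_nv · A_b · n · n_s = 469 × 572.6 × 4 × 1 / 1000 = 1074 kN.
Allowable strength R_n/Ω = 1074 / 2 = 537 kN.

537 kN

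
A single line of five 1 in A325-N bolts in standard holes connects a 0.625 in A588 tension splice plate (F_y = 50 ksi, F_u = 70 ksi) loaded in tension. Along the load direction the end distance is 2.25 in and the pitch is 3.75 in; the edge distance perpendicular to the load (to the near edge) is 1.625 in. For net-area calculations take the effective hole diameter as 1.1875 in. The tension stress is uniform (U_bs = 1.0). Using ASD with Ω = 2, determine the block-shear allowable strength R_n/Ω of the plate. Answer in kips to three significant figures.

Shear plane L_v = 2.25 + 4·3.75 = 17.25 in; A_gv = 17.25 × 0.625 = 10.78 in².
A_nv = (17.25 − 4.5·1.1875) × 0.625 = 7.441 in².
A_nt = (1.625 − 0.5·1.1875) × 0.625 = 0.6445 in².
0.6 F_u A_nv = 312.5 kips; 0.6 F_y A_gv = 323.4 kips → shear rupture governs the shear term.
R_n = 312.5 + 1.0 × 70 × 0.6445 = 357.7 kips.
Allowable strength R_n/Ω = 357.7 / 2 = 179 kips.

179 kips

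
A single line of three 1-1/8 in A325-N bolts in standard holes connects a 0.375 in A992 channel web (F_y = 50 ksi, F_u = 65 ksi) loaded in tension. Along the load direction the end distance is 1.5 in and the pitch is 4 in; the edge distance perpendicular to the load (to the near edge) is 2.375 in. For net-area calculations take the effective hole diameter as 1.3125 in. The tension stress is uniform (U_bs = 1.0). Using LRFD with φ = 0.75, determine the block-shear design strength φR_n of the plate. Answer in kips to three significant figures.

99.6 kips

Shear plane L_v = 1.5 + 2·4 = 9.5 in; A_gv = 9.5 × 0.375 = 3.562 in².
A_nv = (9.5 − 2.5·1.3125) × 0.375 = 2.332 in².
A_nt = (2.375 − 0.5·1.3125) × 0.375 = 0.6445 in².
0.6 F_u A_nv = 90.95 kips; 0.6 F_y A_gv = 106.9 kips → shear rupture governs the shear term.
R_n = 90.95 + 1.0 × 65 × 0.6445 = 132.8 kips.
Design strength φR_n = 0.75 × 132.8 = 99.6 kips.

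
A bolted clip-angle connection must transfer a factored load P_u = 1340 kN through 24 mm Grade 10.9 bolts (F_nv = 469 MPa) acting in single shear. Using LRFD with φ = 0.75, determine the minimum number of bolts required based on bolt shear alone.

9 bolts

A_b = π·24²/4 = 452.4 mm².
Per-bolt design strength φR_n = 0.75 × 469 × 452.4 × 1 / 1000 = 159.1 kN.
n ≥ 1340 / 159.1 = 8.421 → use 9 bolts.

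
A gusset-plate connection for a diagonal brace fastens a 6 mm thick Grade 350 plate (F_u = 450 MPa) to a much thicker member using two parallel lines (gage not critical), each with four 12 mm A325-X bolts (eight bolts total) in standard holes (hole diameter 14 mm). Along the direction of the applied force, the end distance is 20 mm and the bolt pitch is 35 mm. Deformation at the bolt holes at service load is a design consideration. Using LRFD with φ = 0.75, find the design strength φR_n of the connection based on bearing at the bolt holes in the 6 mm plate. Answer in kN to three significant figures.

369 kN

Per bolt r_n = 1.2 l_c t F_u ≤ 2.4 d t F_u; upper limit = 2.4 × 12 × 6 × 450 / 1000 = 77.76 kN.
Edge bolt: l_c = 20 − 14/2 = 13 mm → 1.2 × 13 × 6 × 450 / 1000 = 42.12 → r_n = 42.12 kN.
Interior bolts: l_c = 35 − 14 = 21 mm → 1.2 × 21 × 6 × 450 / 1000 = 68.04 → r_n = 68.04 kN.
R_n = 2 × 42.12 + 6 × 68.04 = 492.5 kN.
Design strength φR_n = 0.75 × 492.5 = 369 kN.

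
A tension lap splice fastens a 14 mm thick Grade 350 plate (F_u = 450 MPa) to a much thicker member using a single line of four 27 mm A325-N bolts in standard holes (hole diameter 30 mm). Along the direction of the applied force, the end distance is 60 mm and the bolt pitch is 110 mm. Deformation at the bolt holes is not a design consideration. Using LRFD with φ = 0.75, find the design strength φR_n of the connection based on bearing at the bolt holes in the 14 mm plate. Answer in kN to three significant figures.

Per bolt r_n = 1.5 l_c t F_u ≤ 3.0 d t F_u; upper limit = 3.0 × 27 × 14 × 450 / 1000 = 510.3 kN.
Edge bolt: l_c = 60 − 30/2 = 45 mm → 1.5 × 45 × 14 × 450 / 1000 = 425.2 → r_n = 425.2 kN.
Interior bolts: l_c = 110 − 30 = 80 mm → 1.5 × 80 × 14 × 450 / 1000 = 756 → r_n = 510.3 kN.
R_n = 1 × 425.2 + 3 × 510.3 = 1956 kN.
Design strength φR_n = 0.75 × 1956 = 1470 kN.

1470 kN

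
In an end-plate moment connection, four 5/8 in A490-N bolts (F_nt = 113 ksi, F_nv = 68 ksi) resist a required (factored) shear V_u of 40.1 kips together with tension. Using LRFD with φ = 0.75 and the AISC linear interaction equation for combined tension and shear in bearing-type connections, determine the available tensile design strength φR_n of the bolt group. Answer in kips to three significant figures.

A_b = π·0.625²/4 = 0.3068 in²; f_rv = 40.1 / (4 × 0.3068) = 32.68 ksi.
F'_nt = 1.3 F_nt − (F_nt / φF_nv) f_rv = 1.3·113 − (113/(0.75·68))·32.68 = 74.5 ksi, capped at F_nt → F'_nt = 74.5 ksi.
R_n = F'_nt · A_b · n = 74.5 × 0.3068 × 4 = 91.42 kips.
Design strength φR_n = 0.75 × 91.42 = 68.6 kips.

68.6 kips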